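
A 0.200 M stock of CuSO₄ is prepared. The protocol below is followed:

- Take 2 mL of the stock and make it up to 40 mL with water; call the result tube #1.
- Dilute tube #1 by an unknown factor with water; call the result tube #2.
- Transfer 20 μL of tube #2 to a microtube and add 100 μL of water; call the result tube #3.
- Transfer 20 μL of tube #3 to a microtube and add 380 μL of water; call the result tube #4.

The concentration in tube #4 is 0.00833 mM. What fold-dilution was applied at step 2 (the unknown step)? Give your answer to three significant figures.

10.0-fold

Step 1: 2 mL brought to 40 mL → factor 40/2 = 20
Step 2: unknown factor x
Step 3: 20 μL + 100 μL = 120 μL total → factor 120/20 = 6
Step 4: 20 μL + 380 μL = 400 μL total → factor 400/20 = 20
Product of known-step factors = 2400
Overall factor = 0.200 M / (0.00833 mM) = 24010
x = 24010 / 2400 = 10.0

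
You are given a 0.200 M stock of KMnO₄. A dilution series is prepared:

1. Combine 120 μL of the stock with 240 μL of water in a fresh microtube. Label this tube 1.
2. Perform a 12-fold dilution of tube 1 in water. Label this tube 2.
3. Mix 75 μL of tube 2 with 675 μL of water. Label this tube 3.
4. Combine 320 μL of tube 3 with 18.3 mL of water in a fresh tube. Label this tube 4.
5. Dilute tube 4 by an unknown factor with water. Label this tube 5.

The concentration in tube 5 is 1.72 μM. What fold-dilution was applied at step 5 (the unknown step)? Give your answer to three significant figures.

5.55-fold

Step 1: 120 μL + 240 μL = 360 μL total → factor 360/120 = 3
Step 2: 12-fold → factor 12
Step 3: 75 μL + 675 μL = 750 μL total → factor 750/75 = 10
Step 4: 320 μL + 18.3 mL = 18620 μL total → factor 18620/320 = 58.188
Step 5: unknown factor x
Product of known-step factors = 20948
Overall factor = 0.200 M / (1.72 μM) = 1.1628 × 10^5
x = 1.1628 × 10^5 / 20948 = 5.55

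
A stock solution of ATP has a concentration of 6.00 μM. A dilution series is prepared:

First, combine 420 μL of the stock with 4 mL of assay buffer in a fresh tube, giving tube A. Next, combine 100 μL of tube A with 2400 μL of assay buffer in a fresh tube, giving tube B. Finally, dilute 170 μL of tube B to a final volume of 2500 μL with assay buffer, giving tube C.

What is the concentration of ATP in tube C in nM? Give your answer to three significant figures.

Step 1: 420 μL + 4 mL = 4420 μL total → factor 4420/420 = 10.524
Step 2: 100 μL + 2400 μL = 2500 μL total → factor 2500/100 = 25
Step 3: 170 μL brought to 2500 μL → factor 2500/170 = 14.706
Overall dilution factor = 10.524 × 25 × 14.706 = 3869
Final = 6.00 μM / 3869 = 0.001551 μM = 1.55 nM

1.55 nM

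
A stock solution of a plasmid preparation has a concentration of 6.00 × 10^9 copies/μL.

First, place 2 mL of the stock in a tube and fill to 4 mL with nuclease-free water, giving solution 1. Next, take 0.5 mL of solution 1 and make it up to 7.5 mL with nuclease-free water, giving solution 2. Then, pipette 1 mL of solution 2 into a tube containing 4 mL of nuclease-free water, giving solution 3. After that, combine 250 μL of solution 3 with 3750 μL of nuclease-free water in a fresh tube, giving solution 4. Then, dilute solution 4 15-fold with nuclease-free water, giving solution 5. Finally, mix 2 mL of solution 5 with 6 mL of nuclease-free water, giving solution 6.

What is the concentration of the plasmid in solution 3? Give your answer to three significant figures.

Step 1: 2 mL brought to 4 mL → factor 4/2 = 2
Step 2: 0.5 mL brought to 7.5 mL → factor 7.5/0.5 = 15
Step 3: 1 mL + 4 mL = 5 mL total → factor 5/1 = 5
Dilution factor through solution 3 = 2 × 15 × 5 = 150
[solution 3] = 6.00 × 10^9 copies/μL / 150 = 4.00 × 10^7 copies/μL

4.00 × 10^7 copies/μL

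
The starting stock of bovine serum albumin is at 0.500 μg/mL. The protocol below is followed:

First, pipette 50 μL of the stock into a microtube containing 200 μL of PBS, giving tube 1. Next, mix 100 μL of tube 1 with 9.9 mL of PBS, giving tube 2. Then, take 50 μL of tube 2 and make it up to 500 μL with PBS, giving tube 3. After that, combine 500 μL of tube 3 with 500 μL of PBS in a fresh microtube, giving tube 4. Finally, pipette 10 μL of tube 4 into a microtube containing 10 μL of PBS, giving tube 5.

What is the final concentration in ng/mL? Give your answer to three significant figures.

0.0250 ng/mL

Step 1: 50 μL + 200 μL = 250 μL total → factor 250/50 = 5
Step 2: 100 μL + 9.9 mL = 10000 μL total → factor 10000/100 = 100
Step 3: 50 μL brought to 500 μL → factor 500/50 = 10
Step 4: 500 μL + 500 μL = 1000 μL total → factor 1000/500 = 2
Step 5: 10 μL + 10 μL = 20 μL total → factor 20/10 = 2
Overall dilution factor = 5 × 100 × 10 × 2 × 2 = 20000
Final = 0.500 μg/mL / 20000 = 2.500 × 10^-5 μg/mL = 0.0250 ng/mL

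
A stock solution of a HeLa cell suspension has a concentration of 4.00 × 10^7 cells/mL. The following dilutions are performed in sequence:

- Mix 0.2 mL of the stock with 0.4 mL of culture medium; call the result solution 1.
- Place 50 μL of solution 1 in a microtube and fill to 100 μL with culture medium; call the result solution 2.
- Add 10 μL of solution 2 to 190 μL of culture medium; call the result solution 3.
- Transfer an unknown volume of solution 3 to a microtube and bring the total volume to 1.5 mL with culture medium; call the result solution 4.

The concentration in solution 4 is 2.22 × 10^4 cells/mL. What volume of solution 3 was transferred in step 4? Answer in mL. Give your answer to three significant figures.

0.0999 mL

Step 1: 0.2 mL + 0.4 mL = 0.6 mL total → factor 0.6/0.2 = 3
Step 2: 50 μL brought to 100 μL → factor 100/50 = 2
Step 3: 10 μL + 190 μL = 200 μL total → factor 200/10 = 20
Step 4: v brought to 1.5 mL → factor = 1.5 mL/v
Product of known-step factors = 120
Overall factor = 4.00 × 10^7 cells/mL / (2.22 × 10^4 cells/mL) = 1801.8
Step-4 factor = 1801.8 / 120 = 15.015
v = 1.5 mL / 15.015 = 0.0999 mL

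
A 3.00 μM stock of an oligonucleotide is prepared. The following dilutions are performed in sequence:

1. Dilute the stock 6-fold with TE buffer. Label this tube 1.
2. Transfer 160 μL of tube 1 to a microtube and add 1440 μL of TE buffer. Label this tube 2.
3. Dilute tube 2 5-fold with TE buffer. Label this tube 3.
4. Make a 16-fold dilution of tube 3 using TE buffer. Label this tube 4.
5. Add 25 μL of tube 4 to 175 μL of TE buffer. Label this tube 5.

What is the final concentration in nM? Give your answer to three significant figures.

0.0781 nM

Step 1: 6-fold → factor 6
Step 2: 160 μL + 1440 μL = 1600 μL total → factor 1600/160 = 10
Step 3: 5-fold → factor 5
Step 4: 16-fold → factor 16
Step 5: 25 μL + 175 μL = 200 μL total → factor 200/25 = 8
Overall dilution factor = 6 × 10 × 5 × 16 × 8 = 38400
Final = 3.00 μM / 38400 = 7.813 × 10^-5 μM = 0.0781 nM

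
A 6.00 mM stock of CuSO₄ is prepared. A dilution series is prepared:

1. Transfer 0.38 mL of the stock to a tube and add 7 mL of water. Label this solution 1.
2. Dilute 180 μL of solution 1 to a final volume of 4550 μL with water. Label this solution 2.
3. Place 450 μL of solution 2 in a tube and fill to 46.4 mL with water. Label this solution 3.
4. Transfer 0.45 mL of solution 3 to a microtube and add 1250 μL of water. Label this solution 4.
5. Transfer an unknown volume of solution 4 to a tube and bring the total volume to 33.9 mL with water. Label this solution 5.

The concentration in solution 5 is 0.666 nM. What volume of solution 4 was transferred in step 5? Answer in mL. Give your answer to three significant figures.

0.720 mL

Step 1: 0.38 mL + 7 mL = 7.38 mL total → factor 7.38/0.38 = 19.421
Step 2: 180 μL brought to 4550 μL → factor 4550/180 = 25.278
Step 3: 450 μL brought to 46.4 mL → factor 46400/450 = 103.11
Step 4: 0.45 mL + 1250 μL = 1.7 mL total → factor 1.7/0.45 = 3.7778
Step 5: v brought to 33.9 mL → factor = 33.9 mL/v
Product of known-step factors = 1.9123 × 10^5
Overall factor = 6.00 mM / (0.666 nM) = 9.009 × 10^6
Step-5 factor = 9.009 × 10^6 / 1.9123 × 10^5 = 47.111
v = 33.9 mL / 47.111 = 0.720 mL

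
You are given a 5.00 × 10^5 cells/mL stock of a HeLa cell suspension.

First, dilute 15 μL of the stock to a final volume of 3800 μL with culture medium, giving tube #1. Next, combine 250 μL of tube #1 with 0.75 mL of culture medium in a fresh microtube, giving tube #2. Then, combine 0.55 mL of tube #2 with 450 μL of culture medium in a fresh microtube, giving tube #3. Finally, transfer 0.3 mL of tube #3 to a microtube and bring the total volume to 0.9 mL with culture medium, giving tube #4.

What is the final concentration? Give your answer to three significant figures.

Step 1: 15 μL brought to 3800 μL → factor 3800/15 = 253.33
Step 2: 250 μL + 0.75 mL = 1000 μL total → factor 1000/250 = 4
Step 3: 0.55 mL + 450 μL = 1 mL total → factor 1/0.55 = 1.8182
Step 4: 0.3 mL brought to 0.9 mL → factor 0.9/0.3 = 3
Overall dilution factor = 253.33 × 4 × 1.8182 × 3 = 5527.3
Final = 5.00 × 10^5 cells/mL / 5527.3 = 90.5 cells/mL

90.5 cells/mL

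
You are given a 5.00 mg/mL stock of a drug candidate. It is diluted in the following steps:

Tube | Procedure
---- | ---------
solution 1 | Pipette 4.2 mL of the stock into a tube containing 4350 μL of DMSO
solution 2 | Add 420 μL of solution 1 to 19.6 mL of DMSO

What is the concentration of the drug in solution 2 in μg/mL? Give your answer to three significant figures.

51.5 μg/mL

Step 1: 4.2 mL + 4350 μL = 8.55 mL total → factor 8.55/4.2 = 2.0357
Step 2: 420 μL + 19.6 mL = 20020 μL total → factor 20020/420 = 47.667
Overall dilution factor = 2.0357 × 47.667 = 97.036
Final = 5.00 mg/mL / 97.036 = 0.05153 mg/mL = 51.5 μg/mL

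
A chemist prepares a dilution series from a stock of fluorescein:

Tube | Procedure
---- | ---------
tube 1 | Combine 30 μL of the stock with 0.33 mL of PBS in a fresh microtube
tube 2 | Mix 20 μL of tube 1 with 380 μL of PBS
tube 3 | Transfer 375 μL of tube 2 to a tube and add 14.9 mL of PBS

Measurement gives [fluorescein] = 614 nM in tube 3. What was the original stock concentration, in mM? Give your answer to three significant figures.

Step 1: 30 μL + 0.33 mL = 360 μL total → factor 360/30 = 12
Step 2: 20 μL + 380 μL = 400 μL total → factor 400/20 = 20
Step 3: 375 μL + 14.9 mL = 15275 μL total → factor 15275/375 = 40.733
Overall dilution factor = 12 × 20 × 40.733 = 9776
Stock = 614 nM × 9776 = 6.002 × 10^6 nM = 6.00 mM

6.00 mM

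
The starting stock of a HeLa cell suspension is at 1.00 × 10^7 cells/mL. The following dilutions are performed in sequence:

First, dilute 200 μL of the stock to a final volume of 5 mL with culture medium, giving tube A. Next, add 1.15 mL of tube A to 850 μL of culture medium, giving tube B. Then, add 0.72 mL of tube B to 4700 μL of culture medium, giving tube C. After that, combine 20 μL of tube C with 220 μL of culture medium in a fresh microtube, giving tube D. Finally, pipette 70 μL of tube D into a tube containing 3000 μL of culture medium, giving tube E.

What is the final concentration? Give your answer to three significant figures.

58.1 cells/mL

Step 1: 200 μL brought to 5 mL → factor 5000/200 = 25
Step 2: 1.15 mL + 850 μL = 2 mL total → factor 2/1.15 = 1.7391
Step 3: 0.72 mL + 4700 μL = 5.42 mL total → factor 5.42/0.72 = 7.5278
Step 4: 20 μL + 220 μL = 240 μL total → factor 240/20 = 12
Step 5: 70 μL + 3000 μL = 3070 μL total → factor 3070/70 = 43.857
Overall dilution factor = 25 × 1.7391 × 7.5278 × 12 × 43.857 = 1.7225 × 10^5
Final = 1.00 × 10^7 cells/mL / 1.7225 × 10^5 = 58.1 cells/mL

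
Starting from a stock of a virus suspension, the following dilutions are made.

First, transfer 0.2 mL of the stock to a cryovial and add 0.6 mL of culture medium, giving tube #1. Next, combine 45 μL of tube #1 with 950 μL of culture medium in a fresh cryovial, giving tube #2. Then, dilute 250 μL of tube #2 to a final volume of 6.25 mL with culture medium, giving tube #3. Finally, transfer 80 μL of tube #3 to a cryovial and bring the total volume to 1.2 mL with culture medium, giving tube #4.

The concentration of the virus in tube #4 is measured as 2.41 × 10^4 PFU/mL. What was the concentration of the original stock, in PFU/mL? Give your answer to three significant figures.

7.99 × 10^8 PFU/mL

Step 1: 0.2 mL + 0.6 mL = 0.8 mL total → factor 0.8/0.2 = 4
Step 2: 45 μL + 950 μL = 995 μL total → factor 995/45 = 22.111
Step 3: 250 μL brought to 6.25 mL → factor 6250/250 = 25
Step 4: 80 μL brought to 1.2 mL → factor 1200/80 = 15
Overall dilution factor = 4 × 22.111 × 25 × 15 = 33167
Stock = 2.41 × 10^4 PFU/mL × 33167 = 7.99 × 10^8 PFU/mL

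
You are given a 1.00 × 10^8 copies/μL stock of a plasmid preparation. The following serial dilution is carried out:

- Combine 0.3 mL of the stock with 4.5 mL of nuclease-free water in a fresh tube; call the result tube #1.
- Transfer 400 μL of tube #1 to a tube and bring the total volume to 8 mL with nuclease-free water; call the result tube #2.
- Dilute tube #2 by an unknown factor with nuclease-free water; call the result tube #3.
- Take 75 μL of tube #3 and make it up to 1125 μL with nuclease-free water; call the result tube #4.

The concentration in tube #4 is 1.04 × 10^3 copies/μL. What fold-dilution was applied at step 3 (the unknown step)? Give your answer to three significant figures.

Step 1: 0.3 mL + 4.5 mL = 4.8 mL total → factor 4.8/0.3 = 16
Step 2: 400 μL brought to 8 mL → factor 8000/400 = 20
Step 3: unknown factor x
Step 4: 75 μL brought to 1125 μL → factor 1125/75 = 15
Product of known-step factors = 4800
Overall factor = 1.00 × 10^8 copies/μL / (1.04 × 10^3 copies/μL) = 96154
x = 96154 / 4800 = 20.0

20.0-fold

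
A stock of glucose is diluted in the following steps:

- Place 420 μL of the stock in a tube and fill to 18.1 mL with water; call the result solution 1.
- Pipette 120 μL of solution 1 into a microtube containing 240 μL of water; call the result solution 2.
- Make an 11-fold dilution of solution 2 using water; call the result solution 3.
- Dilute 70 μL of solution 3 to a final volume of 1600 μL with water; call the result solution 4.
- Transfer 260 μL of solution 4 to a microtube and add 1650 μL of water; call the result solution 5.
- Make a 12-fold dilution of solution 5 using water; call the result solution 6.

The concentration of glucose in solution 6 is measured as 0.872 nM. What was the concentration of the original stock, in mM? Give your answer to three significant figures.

Step 1: 420 μL brought to 18.1 mL → factor 18100/420 = 43.095
Step 2: 120 μL + 240 μL = 360 μL total → factor 360/120 = 3
Step 3: 11-fold → factor 11
Step 4: 70 μL brought to 1600 μL → factor 1600/70 = 22.857
Step 5: 260 μL + 1650 μL = 1910 μL total → factor 1910/260 = 7.3462
Step 6: 12-fold → factor 12
Overall dilution factor = 43.095 × 3 × 11 × 22.857 × 7.3462 × 12 = 2.8655 × 10^6
Stock = 0.872 nM × 2.8655 × 10^6 = 2.499 × 10^6 nM = 2.50 mM

2.50 mM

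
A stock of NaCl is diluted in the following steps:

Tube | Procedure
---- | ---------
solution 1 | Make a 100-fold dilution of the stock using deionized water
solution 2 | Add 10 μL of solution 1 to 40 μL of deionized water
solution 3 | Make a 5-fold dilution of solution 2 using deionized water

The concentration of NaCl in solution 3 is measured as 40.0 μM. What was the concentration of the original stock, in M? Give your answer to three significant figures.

0.100 M

Step 1: 100-fold → factor 100
Step 2: 10 μL + 40 μL = 50 μL total → factor 50/10 = 5
Step 3: 5-fold → factor 5
Overall dilution factor = 100 × 5 × 5 = 2500
Stock = 40.0 μM × 2500 = 1.000 × 10^5 μM = 0.100 M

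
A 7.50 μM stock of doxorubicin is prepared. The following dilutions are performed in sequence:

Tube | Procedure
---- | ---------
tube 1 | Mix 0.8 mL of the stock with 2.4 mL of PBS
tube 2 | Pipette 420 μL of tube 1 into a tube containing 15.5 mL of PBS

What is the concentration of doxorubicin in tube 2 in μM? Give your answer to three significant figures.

Step 1: 0.8 mL + 2.4 mL = 3.2 mL total → factor 3.2/0.8 = 4
Step 2: 420 μL + 15.5 mL = 15920 μL total → factor 15920/420 = 37.905
Overall dilution factor = 4 × 37.905 = 151.62
Final = 7.50 μM / 151.62 = 0.0495 μM

0.0495 μM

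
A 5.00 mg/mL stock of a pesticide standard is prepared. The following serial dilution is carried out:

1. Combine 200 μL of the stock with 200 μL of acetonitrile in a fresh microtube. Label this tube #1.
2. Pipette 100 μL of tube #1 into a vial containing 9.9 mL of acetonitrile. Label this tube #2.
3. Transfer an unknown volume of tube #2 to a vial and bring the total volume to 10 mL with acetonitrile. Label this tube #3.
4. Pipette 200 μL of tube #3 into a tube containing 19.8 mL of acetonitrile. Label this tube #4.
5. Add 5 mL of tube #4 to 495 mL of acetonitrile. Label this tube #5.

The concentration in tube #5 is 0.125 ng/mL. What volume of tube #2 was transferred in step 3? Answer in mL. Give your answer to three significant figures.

Step 1: 200 μL + 200 μL = 400 μL total → factor 400/200 = 2
Step 2: 100 μL + 9.9 mL = 10000 μL total → factor 10000/100 = 100
Step 3: v brought to 10 mL → factor = 10 mL/v
Step 4: 200 μL + 19.8 mL = 20000 μL total → factor 20000/200 = 100
Step 5: 5 mL + 495 mL = 500 mL total → factor 500/5 = 100
Product of known-step factors = 2 × 10^6
Overall factor = 5.00 mg/mL / (0.125 ng/mL) = 4 × 10^7
Step-3 factor = 4 × 10^7 / 2 × 10^6 = 20
v = 10 mL / 20 = 0.500 mL

0.500 mL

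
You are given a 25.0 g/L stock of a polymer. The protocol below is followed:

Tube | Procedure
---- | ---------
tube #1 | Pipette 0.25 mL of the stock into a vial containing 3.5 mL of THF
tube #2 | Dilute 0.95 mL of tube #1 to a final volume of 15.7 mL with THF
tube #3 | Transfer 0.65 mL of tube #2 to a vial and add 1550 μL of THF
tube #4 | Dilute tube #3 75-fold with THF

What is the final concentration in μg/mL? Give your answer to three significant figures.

0.397 μg/mL

Step 1: 0.25 mL + 3.5 mL = 3.75 mL total → factor 3.75/0.25 = 15
Step 2: 0.95 mL brought to 15.7 mL → factor 15.7/0.95 = 16.526
Step 3: 0.65 mL + 1550 μL = 2.2 mL total → factor 2.2/0.65 = 3.3846
Step 4: 75-fold → factor 75
Overall dilution factor = 15 × 16.526 × 3.3846 × 75 = 62927
Final = 25.0 g/L / 62927 = 0.0003973 g/L = 0.397 μg/mL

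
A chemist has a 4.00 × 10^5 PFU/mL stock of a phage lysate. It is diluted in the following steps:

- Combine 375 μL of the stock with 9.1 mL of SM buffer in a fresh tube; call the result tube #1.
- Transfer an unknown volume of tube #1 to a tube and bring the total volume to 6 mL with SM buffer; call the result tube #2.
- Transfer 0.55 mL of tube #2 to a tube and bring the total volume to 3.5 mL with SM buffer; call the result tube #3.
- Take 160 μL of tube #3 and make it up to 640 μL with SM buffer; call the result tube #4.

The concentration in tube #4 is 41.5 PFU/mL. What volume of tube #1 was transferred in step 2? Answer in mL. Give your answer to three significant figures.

0.400 mL

Step 1: 375 μL + 9.1 mL = 9475 μL total → factor 9475/375 = 25.267
Step 2: v brought to 6 mL → factor = 6 mL/v
Step 3: 0.55 mL brought to 3.5 mL → factor 3.5/0.55 = 6.3636
Step 4: 160 μL brought to 640 μL → factor 640/160 = 4
Product of known-step factors = 643.15
Overall factor = 4.00 × 10^5 PFU/mL / (41.5 PFU/mL) = 9638.6
Step-2 factor = 9638.6 / 643.15 = 14.986
v = 6 mL / 14.986 = 0.400 mL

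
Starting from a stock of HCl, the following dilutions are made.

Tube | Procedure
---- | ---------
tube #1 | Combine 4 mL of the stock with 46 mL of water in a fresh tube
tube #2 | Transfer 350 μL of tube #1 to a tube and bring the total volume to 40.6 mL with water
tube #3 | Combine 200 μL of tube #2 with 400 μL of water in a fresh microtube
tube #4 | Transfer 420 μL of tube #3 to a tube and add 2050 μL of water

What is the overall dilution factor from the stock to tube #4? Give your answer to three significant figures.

Step 1: 4 mL + 46 mL = 50 mL total → factor 50/4 = 12.5
Step 2: 350 μL brought to 40.6 mL → factor 40600/350 = 116
Step 3: 200 μL + 400 μL = 600 μL total → factor 600/200 = 3
Step 4: 420 μL + 2050 μL = 2470 μL total → factor 2470/420 = 5.881
Overall dilution factor = 12.5 × 116 × 3 × 5.881 = 25582

2.56 × 10^4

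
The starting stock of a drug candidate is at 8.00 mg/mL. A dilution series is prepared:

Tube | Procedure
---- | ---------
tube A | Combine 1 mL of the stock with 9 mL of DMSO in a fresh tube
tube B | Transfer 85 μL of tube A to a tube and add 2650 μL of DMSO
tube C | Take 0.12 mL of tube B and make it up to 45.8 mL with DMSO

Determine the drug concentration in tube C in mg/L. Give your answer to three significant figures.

0.0651 mg/L

Step 1: 1 mL + 9 mL = 10 mL total → factor 10/1 = 10
Step 2: 85 μL + 2650 μL = 2735 μL total → factor 2735/85 = 32.176
Step 3: 0.12 mL brought to 45.8 mL → factor 45.8/0.12 = 381.67
Overall dilution factor = 10 × 32.176 × 381.67 = 1.2281 × 10^5
Final = 8.00 mg/mL / 1.2281 × 10^5 = 6.514 × 10^-5 mg/mL = 0.0651 mg/L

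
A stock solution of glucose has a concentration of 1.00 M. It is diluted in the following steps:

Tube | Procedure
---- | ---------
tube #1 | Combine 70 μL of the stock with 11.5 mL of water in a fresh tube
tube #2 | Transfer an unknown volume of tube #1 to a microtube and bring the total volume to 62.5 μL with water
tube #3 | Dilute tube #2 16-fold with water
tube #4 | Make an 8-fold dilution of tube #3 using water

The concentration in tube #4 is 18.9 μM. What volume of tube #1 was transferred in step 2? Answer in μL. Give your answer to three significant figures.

Step 1: 70 μL + 11.5 mL = 11570 μL total → factor 11570/70 = 165.29
Step 2: v brought to 62.5 μL → factor = 62.5 μL/v
Step 3: 16-fold → factor 16
Step 4: 8-fold → factor 8
Product of known-step factors = 21157
Overall factor = 1.00 M / (18.9 μM) = 52910
Step-2 factor = 52910 / 21157 = 2.5009
v = 62.5 μL / 2.5009 = 25.0 μL

25.0 μL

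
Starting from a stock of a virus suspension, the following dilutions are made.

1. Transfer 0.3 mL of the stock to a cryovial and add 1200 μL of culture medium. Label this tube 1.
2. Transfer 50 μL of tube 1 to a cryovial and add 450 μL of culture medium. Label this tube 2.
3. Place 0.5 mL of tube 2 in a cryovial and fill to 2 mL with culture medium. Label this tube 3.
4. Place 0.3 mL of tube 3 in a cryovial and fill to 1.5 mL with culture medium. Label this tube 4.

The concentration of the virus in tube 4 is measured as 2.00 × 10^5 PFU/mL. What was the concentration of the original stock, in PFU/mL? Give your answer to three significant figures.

Step 1: 0.3 mL + 1200 μL = 1.5 mL total → factor 1.5/0.3 = 5
Step 2: 50 μL + 450 μL = 500 μL total → factor 500/50 = 10
Step 3: 0.5 mL brought to 2 mL → factor 2/0.5 = 4
Step 4: 0.3 mL brought to 1.5 mL → factor 1.5/0.3 = 5
Overall dilution factor = 5 × 10 × 4 × 5 = 1000
Stock = 2.00 × 10^5 PFU/mL × 1000 = 2.00 × 10^8 PFU/mL

2.00 × 10^8 PFU/mL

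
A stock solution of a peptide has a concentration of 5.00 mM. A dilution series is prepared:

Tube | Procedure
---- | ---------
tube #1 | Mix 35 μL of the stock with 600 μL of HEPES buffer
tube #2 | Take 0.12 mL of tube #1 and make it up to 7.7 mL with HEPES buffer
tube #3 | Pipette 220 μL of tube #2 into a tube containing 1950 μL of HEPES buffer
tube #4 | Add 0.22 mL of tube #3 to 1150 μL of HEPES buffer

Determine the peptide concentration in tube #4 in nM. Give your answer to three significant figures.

69.9 nM

Step 1: 35 μL + 600 μL = 635 μL total → factor 635/35 = 18.143
Step 2: 0.12 mL brought to 7.7 mL → factor 7.7/0.12 = 64.167
Step 3: 220 μL + 1950 μL = 2170 μL total → factor 2170/220 = 9.8636
Step 4: 0.22 mL + 1150 μL = 1.37 mL total → factor 1.37/0.22 = 6.2273
Overall dilution factor = 18.143 × 64.167 × 9.8636 × 6.2273 = 71507
Final = 5.00 mM / 71507 = 6.992 × 10^-5 mM = 69.9 nM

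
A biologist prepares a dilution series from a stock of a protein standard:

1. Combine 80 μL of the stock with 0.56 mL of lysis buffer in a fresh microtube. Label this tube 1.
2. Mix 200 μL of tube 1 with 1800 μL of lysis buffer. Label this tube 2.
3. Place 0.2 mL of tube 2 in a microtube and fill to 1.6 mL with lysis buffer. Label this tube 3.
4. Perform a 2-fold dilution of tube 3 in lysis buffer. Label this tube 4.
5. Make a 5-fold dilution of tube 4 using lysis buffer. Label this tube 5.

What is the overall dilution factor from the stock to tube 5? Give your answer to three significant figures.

Step 1: 80 μL + 0.56 mL = 640 μL total → factor 640/80 = 8
Step 2: 200 μL + 1800 μL = 2000 μL total → factor 2000/200 = 10
Step 3: 0.2 mL brought to 1.6 mL → factor 1.6/0.2 = 8
Step 4: 2-fold → factor 2
Step 5: 5-fold → factor 5
Overall dilution factor = 8 × 10 × 8 × 2 × 5 = 6400

6.40 × 10^3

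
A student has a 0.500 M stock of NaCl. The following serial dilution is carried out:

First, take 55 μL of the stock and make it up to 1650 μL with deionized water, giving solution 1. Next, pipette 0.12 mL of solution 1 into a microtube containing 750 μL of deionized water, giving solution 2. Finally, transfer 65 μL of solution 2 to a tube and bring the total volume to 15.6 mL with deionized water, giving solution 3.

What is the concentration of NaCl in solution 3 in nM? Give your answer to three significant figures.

Step 1: 55 μL brought to 1650 μL → factor 1650/55 = 30
Step 2: 0.12 mL + 750 μL = 0.87 mL total → factor 0.87/0.12 = 7.25
Step 3: 65 μL brought to 15.6 mL → factor 15600/65 = 240
Overall dilution factor = 30 × 7.25 × 240 = 52200
Final = 0.500 M / 52200 = 9.579 × 10^-6 M = 9.58 × 10^3 nM

9.58 × 10^3 nM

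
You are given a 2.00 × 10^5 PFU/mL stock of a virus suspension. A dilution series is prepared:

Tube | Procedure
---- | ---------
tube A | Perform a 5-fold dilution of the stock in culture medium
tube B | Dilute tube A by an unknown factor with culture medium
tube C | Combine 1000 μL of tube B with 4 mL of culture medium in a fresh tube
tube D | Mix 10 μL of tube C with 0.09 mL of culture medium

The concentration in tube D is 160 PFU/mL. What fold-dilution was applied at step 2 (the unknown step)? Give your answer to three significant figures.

5.00-fold

Step 1: 5-fold → factor 5
Step 2: unknown factor x
Step 3: 1000 μL + 4 mL = 5000 μL total → factor 5000/1000 = 5
Step 4: 10 μL + 0.09 mL = 100 μL total → factor 100/10 = 10
Product of known-step factors = 250
Overall factor = 2.00 × 10^5 PFU/mL / (160 PFU/mL) = 1250
x = 1250 / 250 = 5.00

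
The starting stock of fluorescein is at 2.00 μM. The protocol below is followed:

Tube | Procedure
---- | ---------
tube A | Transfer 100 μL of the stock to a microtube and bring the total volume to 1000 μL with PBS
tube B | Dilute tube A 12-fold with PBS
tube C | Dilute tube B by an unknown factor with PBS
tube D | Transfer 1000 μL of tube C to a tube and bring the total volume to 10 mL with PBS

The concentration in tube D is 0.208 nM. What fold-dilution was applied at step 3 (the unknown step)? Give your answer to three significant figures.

8.01-fold

Step 1: 100 μL brought to 1000 μL → factor 1000/100 = 10
Step 2: 12-fold → factor 12
Step 3: unknown factor x
Step 4: 1000 μL brought to 10 mL → factor 10000/1000 = 10
Product of known-step factors = 1200
Overall factor = 2.00 μM / (0.208 nM) = 9615.4
x = 9615.4 / 1200 = 8.01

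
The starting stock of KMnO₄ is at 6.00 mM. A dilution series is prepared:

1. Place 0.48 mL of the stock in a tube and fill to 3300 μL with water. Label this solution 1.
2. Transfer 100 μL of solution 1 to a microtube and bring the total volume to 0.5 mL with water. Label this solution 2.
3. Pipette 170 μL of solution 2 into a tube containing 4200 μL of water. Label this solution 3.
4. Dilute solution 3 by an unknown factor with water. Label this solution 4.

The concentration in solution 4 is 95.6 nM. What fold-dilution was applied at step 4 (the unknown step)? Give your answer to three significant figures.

Step 1: 0.48 mL brought to 3300 μL → factor 3.3/0.48 = 6.875
Step 2: 100 μL brought to 0.5 mL → factor 500/100 = 5
Step 3: 170 μL + 4200 μL = 4370 μL total → factor 4370/170 = 25.706
Step 4: unknown factor x
Product of known-step factors = 883.64
Overall factor = 6.00 mM / (95.6 nM) = 62762
x = 62762 / 883.64 = 71.0

71.0-fold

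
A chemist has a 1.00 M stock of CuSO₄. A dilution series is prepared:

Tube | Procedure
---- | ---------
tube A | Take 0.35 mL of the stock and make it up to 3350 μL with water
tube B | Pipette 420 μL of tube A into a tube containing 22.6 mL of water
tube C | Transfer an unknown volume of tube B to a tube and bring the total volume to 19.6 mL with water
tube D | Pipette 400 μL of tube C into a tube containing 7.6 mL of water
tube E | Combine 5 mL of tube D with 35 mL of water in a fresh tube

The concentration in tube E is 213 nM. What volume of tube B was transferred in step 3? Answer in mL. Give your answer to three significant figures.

Step 1: 0.35 mL brought to 3350 μL → factor 3.35/0.35 = 9.5714
Step 2: 420 μL + 22.6 mL = 23020 μL total → factor 23020/420 = 54.81
Step 3: v brought to 19.6 mL → factor = 19.6 mL/v
Step 4: 400 μL + 7.6 mL = 8000 μL total → factor 8000/400 = 20
Step 5: 5 mL + 35 mL = 40 mL total → factor 40/5 = 8
Product of known-step factors = 83937
Overall factor = 1.00 M / (213 nM) = 4.6948 × 10^6
Step-3 factor = 4.6948 × 10^6 / 83937 = 55.933
v = 19.6 mL / 55.933 = 0.350 mL

0.350 mL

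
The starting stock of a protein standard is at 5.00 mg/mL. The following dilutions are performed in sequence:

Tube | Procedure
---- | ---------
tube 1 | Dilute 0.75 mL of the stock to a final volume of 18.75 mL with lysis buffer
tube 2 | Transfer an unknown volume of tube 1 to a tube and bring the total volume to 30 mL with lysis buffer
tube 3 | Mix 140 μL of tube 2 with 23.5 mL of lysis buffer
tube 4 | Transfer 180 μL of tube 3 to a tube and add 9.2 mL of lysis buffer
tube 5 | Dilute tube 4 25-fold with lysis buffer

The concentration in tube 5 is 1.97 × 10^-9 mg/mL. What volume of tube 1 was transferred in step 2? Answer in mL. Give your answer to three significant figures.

Step 1: 0.75 mL brought to 18.75 mL → factor 18.75/0.75 = 25
Step 2: v brought to 30 mL → factor = 30 mL/v
Step 3: 140 μL + 23.5 mL = 23640 μL total → factor 23640/140 = 168.86
Step 4: 180 μL + 9.2 mL = 9380 μL total → factor 9380/180 = 52.111
Step 5: 25-fold → factor 25
Product of known-step factors = 5.4996 × 10^6
Overall factor = 5.00 mg/mL / (1.97 × 10^-9 mg/mL) = 2.5381 × 10^9
Step-2 factor = 2.5381 × 10^9 / 5.4996 × 10^6 = 461.5
v = 30 mL / 461.5 = 0.0650 mL

0.0650 mL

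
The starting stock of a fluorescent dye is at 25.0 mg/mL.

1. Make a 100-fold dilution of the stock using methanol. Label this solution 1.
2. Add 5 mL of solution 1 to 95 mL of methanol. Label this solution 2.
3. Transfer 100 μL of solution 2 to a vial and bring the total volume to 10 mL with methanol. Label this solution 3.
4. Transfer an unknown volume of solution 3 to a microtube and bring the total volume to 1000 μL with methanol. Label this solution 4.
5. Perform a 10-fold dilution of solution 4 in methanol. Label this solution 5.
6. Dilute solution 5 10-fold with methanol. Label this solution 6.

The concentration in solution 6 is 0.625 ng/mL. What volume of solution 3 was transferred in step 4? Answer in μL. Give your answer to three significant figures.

500 μL

Step 1: 100-fold → factor 100
Step 2: 5 mL + 95 mL = 100 mL total → factor 100/5 = 20
Step 3: 100 μL brought to 10 mL → factor 10000/100 = 100
Step 4: v brought to 1000 μL → factor = 1000 μL/v
Step 5: 10-fold → factor 10
Step 6: 10-fold → factor 10
Product of known-step factors = 2 × 10^7
Overall factor = 25.0 mg/mL / (0.625 ng/mL) = 4 × 10^7
Step-4 factor = 4 × 10^7 / 2 × 10^7 = 2
v = 1000 μL / 2 = 500 μL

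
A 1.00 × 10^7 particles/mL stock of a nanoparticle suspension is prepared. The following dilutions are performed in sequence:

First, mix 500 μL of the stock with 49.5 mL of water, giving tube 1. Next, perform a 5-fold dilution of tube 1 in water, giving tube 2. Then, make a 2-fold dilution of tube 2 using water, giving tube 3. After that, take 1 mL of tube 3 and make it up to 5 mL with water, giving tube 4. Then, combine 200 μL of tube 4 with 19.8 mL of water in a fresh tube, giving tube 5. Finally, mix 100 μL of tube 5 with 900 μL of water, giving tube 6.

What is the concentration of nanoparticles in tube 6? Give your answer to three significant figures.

2.00 particles/mL

Step 1: 500 μL + 49.5 mL = 50000 μL total → factor 50000/500 = 100
Step 2: 5-fold → factor 5
Step 3: 2-fold → factor 2
Step 4: 1 mL brought to 5 mL → factor 5/1 = 5
Step 5: 200 μL + 19.8 mL = 20000 μL total → factor 20000/200 = 100
Step 6: 100 μL + 900 μL = 1000 μL total → factor 1000/100 = 10
Overall dilution factor = 100 × 5 × 2 × 5 × 100 × 10 = 5 × 10^6
Final = 1.00 × 10^7 particles/mL / 5 × 10^6 = 2.00 particles/mL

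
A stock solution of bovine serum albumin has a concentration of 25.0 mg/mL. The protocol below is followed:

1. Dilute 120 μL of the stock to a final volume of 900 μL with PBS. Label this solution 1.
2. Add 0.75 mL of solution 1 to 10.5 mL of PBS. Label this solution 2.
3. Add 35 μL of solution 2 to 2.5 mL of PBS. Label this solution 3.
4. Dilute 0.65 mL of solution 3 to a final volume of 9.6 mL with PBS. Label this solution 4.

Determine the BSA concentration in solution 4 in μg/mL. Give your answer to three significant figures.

Step 1: 120 μL brought to 900 μL → factor 900/120 = 7.5
Step 2: 0.75 mL + 10.5 mL = 11.25 mL total → factor 11.25/0.75 = 15
Step 3: 35 μL + 2.5 mL = 2535 μL total → factor 2535/35 = 72.429
Step 4: 0.65 mL brought to 9.6 mL → factor 9.6/0.65 = 14.769
Overall dilution factor = 7.5 × 15 × 72.429 × 14.769 = 1.2034 × 10^5
Final = 25.0 mg/mL / 1.2034 × 10^5 = 0.0002077 mg/mL = 0.208 μg/mL

0.208 μg/mL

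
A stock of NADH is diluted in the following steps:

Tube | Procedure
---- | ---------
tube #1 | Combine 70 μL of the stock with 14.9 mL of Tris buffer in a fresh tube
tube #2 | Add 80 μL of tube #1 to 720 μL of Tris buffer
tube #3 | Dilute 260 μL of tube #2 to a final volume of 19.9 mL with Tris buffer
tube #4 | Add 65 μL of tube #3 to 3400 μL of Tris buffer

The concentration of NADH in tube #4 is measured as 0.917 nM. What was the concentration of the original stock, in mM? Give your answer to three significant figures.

Step 1: 70 μL + 14.9 mL = 14970 μL total → factor 14970/70 = 213.86
Step 2: 80 μL + 720 μL = 800 μL total → factor 800/80 = 10
Step 3: 260 μL brought to 19.9 mL → factor 19900/260 = 76.538
Step 4: 65 μL + 3400 μL = 3465 μL total → factor 3465/65 = 53.308
Overall dilution factor = 213.86 × 10 × 76.538 × 53.308 = 8.7256 × 10^6
Stock = 0.917 nM × 8.7256 × 10^6 = 8.001 × 10^6 nM = 8.00 mM

8.00 mM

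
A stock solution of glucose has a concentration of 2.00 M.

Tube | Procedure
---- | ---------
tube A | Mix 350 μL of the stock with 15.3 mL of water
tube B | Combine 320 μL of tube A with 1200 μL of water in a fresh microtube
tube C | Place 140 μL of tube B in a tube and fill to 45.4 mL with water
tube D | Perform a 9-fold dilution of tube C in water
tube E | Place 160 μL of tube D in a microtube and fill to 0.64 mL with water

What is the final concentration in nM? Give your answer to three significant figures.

Step 1: 350 μL + 15.3 mL = 15650 μL total → factor 15650/350 = 44.714
Step 2: 320 μL + 1200 μL = 1520 μL total → factor 1520/320 = 4.75
Step 3: 140 μL brought to 45.4 mL → factor 45400/140 = 324.29
Step 4: 9-fold → factor 9
Step 5: 160 μL brought to 0.64 mL → factor 640/160 = 4
Overall dilution factor = 44.714 × 4.75 × 324.29 × 9 × 4 = 2.4795 × 10^6
Final = 2.00 M / 2.4795 × 10^6 = 8.066 × 10^-7 M = 807 nM

807 nM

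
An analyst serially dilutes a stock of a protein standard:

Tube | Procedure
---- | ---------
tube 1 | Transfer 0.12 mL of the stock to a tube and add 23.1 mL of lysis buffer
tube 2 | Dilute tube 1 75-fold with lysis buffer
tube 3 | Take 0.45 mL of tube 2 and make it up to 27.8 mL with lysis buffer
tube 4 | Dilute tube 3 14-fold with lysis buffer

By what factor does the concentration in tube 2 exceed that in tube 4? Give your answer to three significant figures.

Step 1: 0.12 mL + 23.1 mL = 23.22 mL total → factor 23.22/0.12 = 193.5
Step 2: 75-fold → factor 75
Step 3: 0.45 mL brought to 27.8 mL → factor 27.8/0.45 = 61.778
Step 4: 14-fold → factor 14
Dilution factor to tube 2 = 14512; to tube 4 = 1.2552 × 10^7
[tube 2]/[tube 4] = (factor to tube 4)/(factor to tube 2) = 1.2552 × 10^7/14512 = 865

865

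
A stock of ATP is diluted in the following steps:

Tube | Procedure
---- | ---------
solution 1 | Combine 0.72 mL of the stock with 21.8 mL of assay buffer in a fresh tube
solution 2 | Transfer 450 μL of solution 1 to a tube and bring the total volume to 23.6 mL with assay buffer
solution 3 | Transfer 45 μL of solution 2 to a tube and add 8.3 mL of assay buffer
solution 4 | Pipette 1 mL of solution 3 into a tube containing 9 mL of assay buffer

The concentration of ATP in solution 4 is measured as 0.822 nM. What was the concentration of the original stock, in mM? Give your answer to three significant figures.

2.50 mM

Step 1: 0.72 mL + 21.8 mL = 22.52 mL total → factor 22.52/0.72 = 31.278
Step 2: 450 μL brought to 23.6 mL → factor 23600/450 = 52.444
Step 3: 45 μL + 8.3 mL = 8345 μL total → factor 8345/45 = 185.44
Step 4: 1 mL + 9 mL = 10 mL total → factor 10/1 = 10
Overall dilution factor = 31.278 × 52.444 × 185.44 × 10 = 3.0419 × 10^6
Stock = 0.822 nM × 3.0419 × 10^6 = 2.500 × 10^6 nM = 2.50 mM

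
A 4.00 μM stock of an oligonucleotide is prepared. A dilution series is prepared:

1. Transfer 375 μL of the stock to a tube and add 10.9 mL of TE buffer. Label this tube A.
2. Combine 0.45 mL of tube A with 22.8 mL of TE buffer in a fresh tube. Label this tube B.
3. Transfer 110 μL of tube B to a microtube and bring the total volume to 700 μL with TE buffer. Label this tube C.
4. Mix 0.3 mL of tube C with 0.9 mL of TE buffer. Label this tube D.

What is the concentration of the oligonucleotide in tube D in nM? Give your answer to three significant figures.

0.101 nM

Step 1: 375 μL + 10.9 mL = 11275 μL total → factor 11275/375 = 30.067
Step 2: 0.45 mL + 22.8 mL = 23.25 mL total → factor 23.25/0.45 = 51.667
Step 3: 110 μL brought to 700 μL → factor 700/110 = 6.3636
Step 4: 0.3 mL + 0.9 mL = 1.2 mL total → factor 1.2/0.3 = 4
Overall dilution factor = 30.067 × 51.667 × 6.3636 × 4 = 39542
Final = 4.00 μM / 39542 = 0.0001012 μM = 0.101 nM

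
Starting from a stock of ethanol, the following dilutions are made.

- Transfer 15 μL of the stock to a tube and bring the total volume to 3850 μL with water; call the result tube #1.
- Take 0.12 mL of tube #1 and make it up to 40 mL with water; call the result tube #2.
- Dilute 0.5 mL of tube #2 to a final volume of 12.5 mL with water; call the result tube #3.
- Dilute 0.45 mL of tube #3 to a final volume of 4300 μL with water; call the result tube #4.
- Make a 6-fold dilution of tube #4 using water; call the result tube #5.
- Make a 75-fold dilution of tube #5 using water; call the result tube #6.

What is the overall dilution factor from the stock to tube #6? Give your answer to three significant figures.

Step 1: 15 μL brought to 3850 μL → factor 3850/15 = 256.67
Step 2: 0.12 mL brought to 40 mL → factor 40/0.12 = 333.33
Step 3: 0.5 mL brought to 12.5 mL → factor 12.5/0.5 = 25
Step 4: 0.45 mL brought to 4300 μL → factor 4.3/0.45 = 9.5556
Step 5: 6-fold → factor 6
Step 6: 75-fold → factor 75
Overall dilution factor = 256.67 × 333.33 × 25 × 9.5556 × 6 × 75 = 9.1972 × 10^9

9.20 × 10^9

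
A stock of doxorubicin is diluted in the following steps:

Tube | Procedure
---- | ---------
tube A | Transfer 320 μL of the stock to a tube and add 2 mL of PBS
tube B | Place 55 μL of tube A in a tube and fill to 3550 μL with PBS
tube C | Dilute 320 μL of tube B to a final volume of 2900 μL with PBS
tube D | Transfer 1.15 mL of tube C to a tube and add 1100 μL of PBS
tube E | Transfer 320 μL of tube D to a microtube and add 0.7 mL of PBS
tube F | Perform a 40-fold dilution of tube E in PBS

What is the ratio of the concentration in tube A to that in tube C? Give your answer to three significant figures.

Step 1: 320 μL + 2 mL = 2320 μL total → factor 2320/320 = 7.25
Step 2: 55 μL brought to 3550 μL → factor 3550/55 = 64.545
Step 3: 320 μL brought to 2900 μL → factor 2900/320 = 9.0625
Dilution factor to tube A = 7.25; to tube C = 4240.8
[tube A]/[tube C] = (factor to tube C)/(factor to tube A) = 4240.8/7.25 = 585

585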